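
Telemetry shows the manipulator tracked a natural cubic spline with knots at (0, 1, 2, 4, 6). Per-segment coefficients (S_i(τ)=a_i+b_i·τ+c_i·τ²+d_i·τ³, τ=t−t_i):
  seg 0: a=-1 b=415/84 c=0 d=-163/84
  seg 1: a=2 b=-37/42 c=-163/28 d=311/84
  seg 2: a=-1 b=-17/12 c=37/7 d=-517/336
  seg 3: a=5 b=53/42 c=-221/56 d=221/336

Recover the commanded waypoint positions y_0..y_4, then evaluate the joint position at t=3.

y_0=-1 y_1=2 y_2=-1 y_3=5 y_4=-3
S(3) = 149/112

y_0 = S_0(0) = a_0 = -1
y_1 = S_1(0) = a_1 = 2
y_2 = S_2(0) = a_2 = -1
y_3 = S_3(0) = a_3 = 5
y_4 = S_3(2) = -3
t_q=3 is in segment 2 (τ=1); S_2(τ)=149/112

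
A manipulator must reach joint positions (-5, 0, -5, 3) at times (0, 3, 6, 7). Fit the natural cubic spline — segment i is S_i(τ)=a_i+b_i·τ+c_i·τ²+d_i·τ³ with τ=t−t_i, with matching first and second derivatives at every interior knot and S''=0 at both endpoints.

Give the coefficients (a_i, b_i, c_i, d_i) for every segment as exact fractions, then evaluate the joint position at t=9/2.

Δ: Δ0=5/3, Δ1=-5/3, Δ2=8
row 1: diag=12, rhs=-20; c'=1/4, d'=-5/3
row 2: denom=8−3·1/4=29/4; d'=(58−3·-5/3)/(29/4)=252/29
back: M2=252/29
back: M1=-5/3−1/4·252/29=-334/87
M: M0=0, M1=-334/87, M2=252/29, M3=0
seg 0: a=-5, c=M0/2=0, d=(M1−M0)/(6·3)=-167/783, b=Δ0−h0·(2M0+M1)/6=104/29
seg 1: a=0, c=M1/2=-167/87, d=(M2−M1)/(6·3)=545/783, b=Δ1−h1·(2M1+M2)/6=-63/29
seg 2: a=-5, c=M2/2=126/29, d=(M3−M2)/(6·1)=-42/29, b=Δ2−h2·(2M2+M3)/6=148/29
t_q=9/2 → seg 1, τ=3/2; S=0+-63/29·τ+-167/87·τ²+545/783·τ³=-1213/232

  seg 0: a=-5 b=104/29 c=0 d=-167/783
  seg 1: a=0 b=-63/29 c=-167/87 d=545/783
  seg 2: a=-5 b=148/29 c=126/29 d=-42/29
S(9/2) = -1213/232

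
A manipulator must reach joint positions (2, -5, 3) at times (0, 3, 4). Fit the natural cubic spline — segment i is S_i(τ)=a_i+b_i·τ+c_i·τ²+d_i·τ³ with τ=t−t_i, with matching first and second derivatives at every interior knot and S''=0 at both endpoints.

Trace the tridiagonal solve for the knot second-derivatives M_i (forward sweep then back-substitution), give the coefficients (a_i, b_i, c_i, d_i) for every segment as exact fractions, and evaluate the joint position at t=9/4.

Δ: Δ0=-7/3, Δ1=8
row 1: diag=8, rhs=62; c'=1/8, d'=31/4
back: M1=31/4
M: M0=0, M1=31/4, M2=0
seg 0: a=2, c=M0/2=0, d=(M1−M0)/(6·3)=31/72, b=Δ0−h0·(2M0+M1)/6=-149/24
seg 1: a=-5, c=M1/2=31/8, d=(M2−M1)/(6·1)=-31/24, b=Δ1−h1·(2M1+M2)/6=65/12
t_q=9/4 → seg 0, τ=9/4; S=2+-149/24·τ+0·τ²+31/72·τ³=-3617/512

  seg 0: a=2 b=-149/24 c=0 d=31/72
  seg 1: a=-5 b=65/12 c=31/8 d=-31/24
S(9/4) = -3617/512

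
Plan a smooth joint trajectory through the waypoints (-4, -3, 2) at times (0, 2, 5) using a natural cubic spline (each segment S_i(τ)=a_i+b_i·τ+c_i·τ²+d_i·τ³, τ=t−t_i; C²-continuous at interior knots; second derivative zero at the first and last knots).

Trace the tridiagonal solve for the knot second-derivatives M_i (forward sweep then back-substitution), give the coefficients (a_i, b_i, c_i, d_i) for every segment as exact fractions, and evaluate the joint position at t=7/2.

  seg 0: a=-4 b=4/15 c=0 d=7/120
  seg 1: a=-3 b=29/30 c=7/20 d=-7/180
S(7/2) = -143/160

Δ: Δ0=1/2, Δ1=5/3
row 1: diag=10, rhs=7; c'=3/10, d'=7/10
back: M1=7/10
M: M0=0, M1=7/10, M2=0
seg 0: a=-4, c=M0/2=0, d=(M1−M0)/(6·2)=7/120, b=Δ0−h0·(2M0+M1)/6=4/15
seg 1: a=-3, c=M1/2=7/20, d=(M2−M1)/(6·3)=-7/180, b=Δ1−h1·(2M1+M2)/6=29/30
t_q=7/2 → seg 1, τ=3/2; S=-3+29/30·τ+7/20·τ²+-7/180·τ³=-143/160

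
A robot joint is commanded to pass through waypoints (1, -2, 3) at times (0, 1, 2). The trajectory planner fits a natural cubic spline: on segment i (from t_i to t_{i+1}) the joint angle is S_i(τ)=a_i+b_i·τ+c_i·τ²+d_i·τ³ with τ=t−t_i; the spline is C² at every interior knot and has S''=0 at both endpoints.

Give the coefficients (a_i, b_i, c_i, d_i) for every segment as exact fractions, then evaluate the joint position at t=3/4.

Δ: Δ0=-3, Δ1=5
row 1: diag=4, rhs=48; c'=1/4, d'=12
back: M1=12
M: M0=0, M1=12, M2=0
seg 0: a=1, c=M0/2=0, d=(M1−M0)/(6·1)=2, b=Δ0−h0·(2M0+M1)/6=-5
seg 1: a=-2, c=M1/2=6, d=(M2−M1)/(6·1)=-2, b=Δ1−h1·(2M1+M2)/6=1
t_q=3/4 → seg 0, τ=3/4; S=1+-5·τ+0·τ²+2·τ³=-61/32

  seg 0: a=1 b=-5 c=0 d=2
  seg 1: a=-2 b=1 c=6 d=-2
S(3/4) = -61/32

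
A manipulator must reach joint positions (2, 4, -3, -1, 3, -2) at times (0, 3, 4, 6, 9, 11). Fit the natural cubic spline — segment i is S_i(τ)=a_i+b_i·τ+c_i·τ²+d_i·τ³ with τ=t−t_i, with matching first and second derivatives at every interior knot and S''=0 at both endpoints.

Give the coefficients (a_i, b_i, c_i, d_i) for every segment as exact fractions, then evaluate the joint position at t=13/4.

  seg 0: a=2 b=5457/1319 c=0 d=-13733/35613
  seg 1: a=4 b=-8276/1319 c=-13733/3957 d=10862/3957
  seg 2: a=-3 b=-19708/3957 c=18853/3957 d=-14041/15828
  seg 3: a=-1 b=4527/1319 c=-4417/7914 d=-3359/71226
  seg 4: a=3 b=-3139/2638 c=-1296/1319 d=216/1319
S(13/4) = 95279/42208

Δ: Δ0=2/3, Δ1=-7, Δ2=1, Δ3=4/3, Δ4=-5/2
row 1: diag=8, rhs=-46; c'=1/8, d'=-23/4
row 2: denom=6−1·1/8=47/8; d'=(48−1·-23/4)/(47/8)=430/47
row 3: denom=10−2·16/47=438/47; d'=(2−2·430/47)/(438/47)=-383/219
row 4: denom=10−3·47/146=1319/146; d'=(-23−3·-383/219)/(1319/146)=-2592/1319
back: M4=-2592/1319
back: M3=-383/219−47/146·-2592/1319=-4417/3957
back: M2=430/47−16/47·-4417/3957=37706/3957
back: M1=-23/4−1/8·37706/3957=-27466/3957
M: M0=0, M1=-27466/3957, M2=37706/3957, M3=-4417/3957, M4=-2592/1319, M5=0
seg 0: a=2, c=M0/2=0, d=(M1−M0)/(6·3)=-13733/35613, b=Δ0−h0·(2M0+M1)/6=5457/1319
seg 1: a=4, c=M1/2=-13733/3957, d=(M2−M1)/(6·1)=10862/3957, b=Δ1−h1·(2M1+M2)/6=-8276/1319
seg 2: a=-3, c=M2/2=18853/3957, d=(M3−M2)/(6·2)=-14041/15828, b=Δ2−h2·(2M2+M3)/6=-19708/3957
seg 3: a=-1, c=M3/2=-4417/7914, d=(M4−M3)/(6·3)=-3359/71226, b=Δ3−h3·(2M3+M4)/6=4527/1319
seg 4: a=3, c=M4/2=-1296/1319, d=(M5−M4)/(6·2)=216/1319, b=Δ4−h4·(2M4+M5)/6=-3139/2638
t_q=13/4 → seg 1, τ=1/4; S=4+-8276/1319·τ+-13733/3957·τ²+10862/3957·τ³=95279/42208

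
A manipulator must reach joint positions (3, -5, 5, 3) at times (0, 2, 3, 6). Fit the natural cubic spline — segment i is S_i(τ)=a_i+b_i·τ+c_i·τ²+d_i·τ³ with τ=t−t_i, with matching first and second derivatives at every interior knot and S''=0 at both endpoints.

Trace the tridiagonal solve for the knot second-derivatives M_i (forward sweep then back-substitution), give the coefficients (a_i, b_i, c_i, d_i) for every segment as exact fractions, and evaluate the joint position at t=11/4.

Δ: Δ0=-4, Δ1=10, Δ2=-2/3
row 1: diag=6, rhs=84; c'=1/6, d'=14
row 2: denom=8−1·1/6=47/6; d'=(-64−1·14)/(47/6)=-468/47
back: M2=-468/47
back: M1=14−1/6·-468/47=736/47
M: M0=0, M1=736/47, M2=-468/47, M3=0
seg 0: a=3, c=M0/2=0, d=(M1−M0)/(6·2)=184/141, b=Δ0−h0·(2M0+M1)/6=-1300/141
seg 1: a=-5, c=M1/2=368/47, d=(M2−M1)/(6·1)=-602/141, b=Δ1−h1·(2M1+M2)/6=908/141
seg 2: a=5, c=M2/2=-234/47, d=(M3−M2)/(6·3)=26/47, b=Δ2−h2·(2M2+M3)/6=1310/141
t_q=11/4 → seg 1, τ=3/4; S=-5+908/141·τ+368/47·τ²+-602/141·τ³=3659/1504

  seg 0: a=3 b=-1300/141 c=0 d=184/141
  seg 1: a=-5 b=908/141 c=368/47 d=-602/141
  seg 2: a=5 b=1310/141 c=-234/47 d=26/47
S(11/4) = 3659/1504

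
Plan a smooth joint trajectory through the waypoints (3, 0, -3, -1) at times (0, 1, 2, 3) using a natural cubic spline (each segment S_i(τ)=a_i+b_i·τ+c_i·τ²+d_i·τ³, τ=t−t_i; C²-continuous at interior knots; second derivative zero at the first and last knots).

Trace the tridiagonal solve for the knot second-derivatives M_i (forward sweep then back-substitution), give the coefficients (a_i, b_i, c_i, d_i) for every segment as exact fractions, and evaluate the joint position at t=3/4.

  seg 0: a=3 b=-8/3 c=0 d=-1/3
  seg 1: a=0 b=-11/3 c=-1 d=5/3
  seg 2: a=-3 b=-2/3 c=4 d=-4/3
S(3/4) = 55/64

Δ: Δ0=-3, Δ1=-3, Δ2=2
row 1: diag=4, rhs=0; c'=1/4, d'=0
row 2: denom=4−1·1/4=15/4; d'=(30−1·0)/(15/4)=8
back: M2=8
back: M1=0−1/4·8=-2
M: M0=0, M1=-2, M2=8, M3=0
seg 0: a=3, c=M0/2=0, d=(M1−M0)/(6·1)=-1/3, b=Δ0−h0·(2M0+M1)/6=-8/3
seg 1: a=0, c=M1/2=-1, d=(M2−M1)/(6·1)=5/3, b=Δ1−h1·(2M1+M2)/6=-11/3
seg 2: a=-3, c=M2/2=4, d=(M3−M2)/(6·1)=-4/3, b=Δ2−h2·(2M2+M3)/6=-2/3
t_q=3/4 → seg 0, τ=3/4; S=3+-8/3·τ+0·τ²+-1/3·τ³=55/64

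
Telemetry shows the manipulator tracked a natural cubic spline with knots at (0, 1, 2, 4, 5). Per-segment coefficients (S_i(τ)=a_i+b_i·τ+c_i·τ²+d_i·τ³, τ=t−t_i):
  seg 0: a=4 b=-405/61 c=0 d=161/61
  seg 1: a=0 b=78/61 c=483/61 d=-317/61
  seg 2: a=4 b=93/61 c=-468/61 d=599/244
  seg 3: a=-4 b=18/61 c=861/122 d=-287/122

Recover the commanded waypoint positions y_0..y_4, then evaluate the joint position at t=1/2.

y_0 = S_0(0) = a_0 = 4
y_1 = S_1(0) = a_1 = 0
y_2 = S_2(0) = a_2 = 4
y_3 = S_3(0) = a_3 = -4
y_4 = S_3(1) = 1
t_q=1/2 is in segment 0 (τ=1/2); S_0(τ)=493/488

y_0=4 y_1=0 y_2=4 y_3=-4 y_4=1
S(1/2) = 493/488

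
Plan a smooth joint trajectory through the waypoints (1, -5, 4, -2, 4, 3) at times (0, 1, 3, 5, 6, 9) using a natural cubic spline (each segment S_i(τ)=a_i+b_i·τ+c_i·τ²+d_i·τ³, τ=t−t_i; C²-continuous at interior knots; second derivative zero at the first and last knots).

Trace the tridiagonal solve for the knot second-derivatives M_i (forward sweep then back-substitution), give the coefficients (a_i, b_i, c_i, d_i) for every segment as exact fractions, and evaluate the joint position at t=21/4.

  seg 0: a=1 b=-47659/5628 c=0 d=13891/5628
  seg 1: a=-5 b=-2993/2814 c=13891/1876 d=-26017/11256
  seg 2: a=4 b=1151/1407 c=-6063/938 d=1831/804
  seg 3: a=-2 b=3224/1407 c=3377/469 d=-4913/1407
  seg 4: a=4 b=8747/1407 c=-1536/469 d=512/1407
S(21/4) = -30967/30016

Δ: Δ0=-6, Δ1=9/2, Δ2=-3, Δ3=6, Δ4=-1/3
row 1: diag=6, rhs=63; c'=1/3, d'=21/2
row 2: denom=8−2·1/3=22/3; d'=(-45−2·21/2)/(22/3)=-9
row 3: denom=6−2·3/11=60/11; d'=(54−2·-9)/(60/11)=66/5
row 4: denom=8−1·11/60=469/60; d'=(-38−1·66/5)/(469/60)=-3072/469
back: M4=-3072/469
back: M3=66/5−11/60·-3072/469=6754/469
back: M2=-9−3/11·6754/469=-6063/469
back: M1=21/2−1/3·-6063/469=13891/938
M: M0=0, M1=13891/938, M2=-6063/469, M3=6754/469, M4=-3072/469, M5=0
seg 0: a=1, c=M0/2=0, d=(M1−M0)/(6·1)=13891/5628, b=Δ0−h0·(2M0+M1)/6=-47659/5628
seg 1: a=-5, c=M1/2=13891/1876, d=(M2−M1)/(6·2)=-26017/11256, b=Δ1−h1·(2M1+M2)/6=-2993/2814
seg 2: a=4, c=M2/2=-6063/938, d=(M3−M2)/(6·2)=1831/804, b=Δ2−h2·(2M2+M3)/6=1151/1407
seg 3: a=-2, c=M3/2=3377/469, d=(M4−M3)/(6·1)=-4913/1407, b=Δ3−h3·(2M3+M4)/6=3224/1407
seg 4: a=4, c=M4/2=-1536/469, d=(M5−M4)/(6·3)=512/1407, b=Δ4−h4·(2M4+M5)/6=8747/1407
t_q=21/4 → seg 3, τ=1/4; S=-2+3224/1407·τ+3377/469·τ²+-4913/1407·τ³=-30967/30016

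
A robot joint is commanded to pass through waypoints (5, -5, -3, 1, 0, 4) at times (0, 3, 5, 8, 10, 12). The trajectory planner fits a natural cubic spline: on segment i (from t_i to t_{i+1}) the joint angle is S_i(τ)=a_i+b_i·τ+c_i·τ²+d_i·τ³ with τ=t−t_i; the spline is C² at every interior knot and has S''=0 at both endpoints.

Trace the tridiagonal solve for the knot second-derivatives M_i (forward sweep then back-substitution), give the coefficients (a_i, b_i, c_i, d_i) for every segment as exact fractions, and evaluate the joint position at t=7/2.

  seg 0: a=5 b=-15179/3288 c=0 d=4219/29592
  seg 1: a=-5 b=-1261/1644 c=4219/3288 d=-219/1096
  seg 2: a=-3 b=3235/1644 c=277/3288 d=-2917/29592
  seg 3: a=1 b=-619/3288 c=-110/137 d=4255/13152
  seg 4: a=0 b=793/1644 c=2495/2192 d=-2495/13152
S(7/2) = -44609/8768

Δ: Δ0=-10/3, Δ1=1, Δ2=4/3, Δ3=-1/2, Δ4=2
row 1: diag=10, rhs=26; c'=1/5, d'=13/5
row 2: denom=10−2·1/5=48/5; d'=(2−2·13/5)/(48/5)=-1/3
row 3: denom=10−3·5/16=145/16; d'=(-11−3·-1/3)/(145/16)=-32/29
row 4: denom=8−2·32/145=1096/145; d'=(15−2·-32/29)/(1096/145)=2495/1096
back: M4=2495/1096
back: M3=-32/29−32/145·2495/1096=-220/137
back: M2=-1/3−5/16·-220/137=277/1644
back: M1=13/5−1/5·277/1644=4219/1644
M: M0=0, M1=4219/1644, M2=277/1644, M3=-220/137, M4=2495/1096, M5=0
seg 0: a=5, c=M0/2=0, d=(M1−M0)/(6·3)=4219/29592, b=Δ0−h0·(2M0+M1)/6=-15179/3288
seg 1: a=-5, c=M1/2=4219/3288, d=(M2−M1)/(6·2)=-219/1096, b=Δ1−h1·(2M1+M2)/6=-1261/1644
seg 2: a=-3, c=M2/2=277/3288, d=(M3−M2)/(6·3)=-2917/29592, b=Δ2−h2·(2M2+M3)/6=3235/1644
seg 3: a=1, c=M3/2=-110/137, d=(M4−M3)/(6·2)=4255/13152, b=Δ3−h3·(2M3+M4)/6=-619/3288
seg 4: a=0, c=M4/2=2495/2192, d=(M5−M4)/(6·2)=-2495/13152, b=Δ4−h4·(2M4+M5)/6=793/1644
t_q=7/2 → seg 1, τ=1/2; S=-5+-1261/1644·τ+4219/3288·τ²+-219/1096·τ³=-44609/8768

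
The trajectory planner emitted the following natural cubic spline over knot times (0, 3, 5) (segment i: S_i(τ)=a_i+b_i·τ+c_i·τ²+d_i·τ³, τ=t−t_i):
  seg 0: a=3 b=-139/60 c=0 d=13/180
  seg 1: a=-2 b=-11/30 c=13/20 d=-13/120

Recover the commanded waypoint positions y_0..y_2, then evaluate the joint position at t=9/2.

y_0 = S_0(0) = a_0 = 3
y_1 = S_1(0) = a_1 = -2
y_2 = S_1(2) = -1
t_q=9/2 is in segment 1 (τ=3/2); S_1(τ)=-93/64

y_0=3 y_1=-2 y_2=-1
S(9/2) = -93/64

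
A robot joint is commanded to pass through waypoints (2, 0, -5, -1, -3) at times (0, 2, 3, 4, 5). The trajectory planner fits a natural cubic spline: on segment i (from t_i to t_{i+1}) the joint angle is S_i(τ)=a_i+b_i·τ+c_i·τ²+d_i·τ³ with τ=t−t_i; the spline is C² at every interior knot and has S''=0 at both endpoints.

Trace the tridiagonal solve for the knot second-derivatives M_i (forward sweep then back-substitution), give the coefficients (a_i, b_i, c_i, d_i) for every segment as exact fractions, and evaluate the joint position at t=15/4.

  seg 0: a=2 b=59/43 c=0 d=-51/86
  seg 1: a=0 b=-247/43 c=-153/43 d=185/43
  seg 2: a=-5 b=2/43 c=402/43 d=-232/43
  seg 3: a=-1 b=110/43 c=-294/43 d=98/43
S(15/4) = -341/172

Δ: Δ0=-1, Δ1=-5, Δ2=4, Δ3=-2
row 1: diag=6, rhs=-24; c'=1/6, d'=-4
row 2: denom=4−1·1/6=23/6; d'=(54−1·-4)/(23/6)=348/23
row 3: denom=4−1·6/23=86/23; d'=(-36−1·348/23)/(86/23)=-588/43
back: M3=-588/43
back: M2=348/23−6/23·-588/43=804/43
back: M1=-4−1/6·804/43=-306/43
M: M0=0, M1=-306/43, M2=804/43, M3=-588/43, M4=0
seg 0: a=2, c=M0/2=0, d=(M1−M0)/(6·2)=-51/86, b=Δ0−h0·(2M0+M1)/6=59/43
seg 1: a=0, c=M1/2=-153/43, d=(M2−M1)/(6·1)=185/43, b=Δ1−h1·(2M1+M2)/6=-247/43
seg 2: a=-5, c=M2/2=402/43, d=(M3−M2)/(6·1)=-232/43, b=Δ2−h2·(2M2+M3)/6=2/43
seg 3: a=-1, c=M3/2=-294/43, d=(M4−M3)/(6·1)=98/43, b=Δ3−h3·(2M3+M4)/6=110/43
t_q=15/4 → seg 2, τ=3/4; S=-5+2/43·τ+402/43·τ²+-232/43·τ³=-341/172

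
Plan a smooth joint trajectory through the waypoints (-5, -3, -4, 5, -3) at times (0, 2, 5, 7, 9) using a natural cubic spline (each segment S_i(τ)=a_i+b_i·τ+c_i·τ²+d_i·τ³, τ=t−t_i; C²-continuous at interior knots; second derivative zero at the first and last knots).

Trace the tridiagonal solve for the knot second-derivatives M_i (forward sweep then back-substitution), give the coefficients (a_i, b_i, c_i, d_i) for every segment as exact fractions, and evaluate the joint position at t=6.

Δ: Δ0=1, Δ1=-1/3, Δ2=9/2, Δ3=-4
row 1: diag=10, rhs=-8; c'=3/10, d'=-4/5
row 2: denom=10−3·3/10=91/10; d'=(29−3·-4/5)/(91/10)=314/91
row 3: denom=8−2·20/91=688/91; d'=(-51−2·314/91)/(688/91)=-5269/688
back: M3=-5269/688
back: M2=314/91−20/91·-5269/688=883/172
back: M1=-4/5−3/10·883/172=-805/344
M: M0=0, M1=-805/344, M2=883/172, M3=-5269/688, M4=0
seg 0: a=-5, c=M0/2=0, d=(M1−M0)/(6·2)=-805/4128, b=Δ0−h0·(2M0+M1)/6=1837/1032
seg 1: a=-3, c=M1/2=-805/688, d=(M2−M1)/(6·3)=857/2064, b=Δ1−h1·(2M1+M2)/6=-289/516
seg 2: a=-4, c=M2/2=883/344, d=(M3−M2)/(6·2)=-8801/8256, b=Δ2−h2·(2M2+M3)/6=7493/2064
seg 3: a=5, c=M3/2=-5269/1376, d=(M4−M3)/(6·2)=5269/8256, b=Δ3−h3·(2M3+M4)/6=1141/1032
t_q=6 → seg 2, τ=1; S=-4+7493/2064·τ+883/344·τ²+-8801/8256·τ³=3113/2752

  seg 0: a=-5 b=1837/1032 c=0 d=-805/4128
  seg 1: a=-3 b=-289/516 c=-805/688 d=857/2064
  seg 2: a=-4 b=7493/2064 c=883/344 d=-8801/8256
  seg 3: a=5 b=1141/1032 c=-5269/1376 d=5269/8256
S(6) = 3113/2752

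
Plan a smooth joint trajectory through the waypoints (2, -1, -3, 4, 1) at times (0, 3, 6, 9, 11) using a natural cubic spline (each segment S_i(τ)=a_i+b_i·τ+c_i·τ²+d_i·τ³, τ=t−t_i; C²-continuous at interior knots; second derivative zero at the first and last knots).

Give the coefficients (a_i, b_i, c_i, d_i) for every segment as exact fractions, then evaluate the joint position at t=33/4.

Δ: Δ0=-1, Δ1=-2/3, Δ2=7/3, Δ3=-3/2
row 1: diag=12, rhs=2; c'=1/4, d'=1/6
row 2: denom=12−3·1/4=45/4; d'=(18−3·1/6)/(45/4)=14/9
row 3: denom=10−3·4/15=46/5; d'=(-23−3·14/9)/(46/5)=-415/138
back: M3=-415/138
back: M2=14/9−4/15·-415/138=488/207
back: M1=1/6−1/4·488/207=-175/414
M: M0=0, M1=-175/414, M2=488/207, M3=-415/138, M4=0
seg 0: a=2, c=M0/2=0, d=(M1−M0)/(6·3)=-175/7452, b=Δ0−h0·(2M0+M1)/6=-653/828
seg 1: a=-1, c=M1/2=-175/828, d=(M2−M1)/(6·3)=1151/7452, b=Δ1−h1·(2M1+M2)/6=-589/414
seg 2: a=-3, c=M2/2=244/207, d=(M3−M2)/(6·3)=-2221/7452, b=Δ2−h2·(2M2+M3)/6=1225/828
seg 3: a=4, c=M3/2=-415/276, d=(M4−M3)/(6·2)=415/1656, b=Δ3−h3·(2M3+M4)/6=209/414
t_q=33/4 → seg 2, τ=9/4; S=-3+1225/828·τ+244/207·τ²+-2221/7452·τ³=17083/5888

  seg 0: a=2 b=-653/828 c=0 d=-175/7452
  seg 1: a=-1 b=-589/414 c=-175/828 d=1151/7452
  seg 2: a=-3 b=1225/828 c=244/207 d=-2221/7452
  seg 3: a=4 b=209/414 c=-415/276 d=415/1656
S(33/4) = 17083/5888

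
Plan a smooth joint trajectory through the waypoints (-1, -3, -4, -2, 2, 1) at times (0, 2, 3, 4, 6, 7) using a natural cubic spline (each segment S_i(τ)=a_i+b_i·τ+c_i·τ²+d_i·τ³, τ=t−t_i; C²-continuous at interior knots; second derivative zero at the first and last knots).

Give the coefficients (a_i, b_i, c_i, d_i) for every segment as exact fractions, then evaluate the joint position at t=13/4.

Δ: Δ0=-1, Δ1=-1, Δ2=2, Δ3=2, Δ4=-1
row 1: diag=6, rhs=0; c'=1/6, d'=0
row 2: denom=4−1·1/6=23/6; d'=(18−1·0)/(23/6)=108/23
row 3: denom=6−1·6/23=132/23; d'=(0−1·108/23)/(132/23)=-9/11
row 4: denom=6−2·23/66=175/33; d'=(-18−2·-9/11)/(175/33)=-108/35
back: M4=-108/35
back: M3=-9/11−23/66·-108/35=9/35
back: M2=108/23−6/23·9/35=162/35
back: M1=0−1/6·162/35=-27/35
M: M0=0, M1=-27/35, M2=162/35, M3=9/35, M4=-108/35, M5=0
seg 0: a=-1, c=M0/2=0, d=(M1−M0)/(6·2)=-9/140, b=Δ0−h0·(2M0+M1)/6=-26/35
seg 1: a=-3, c=M1/2=-27/70, d=(M2−M1)/(6·1)=9/10, b=Δ1−h1·(2M1+M2)/6=-53/35
seg 2: a=-4, c=M2/2=81/35, d=(M3−M2)/(6·1)=-51/70, b=Δ2−h2·(2M2+M3)/6=29/70
seg 3: a=-2, c=M3/2=9/70, d=(M4−M3)/(6·2)=-39/140, b=Δ3−h3·(2M3+M4)/6=20/7
seg 4: a=2, c=M4/2=-54/35, d=(M5−M4)/(6·1)=18/35, b=Δ4−h4·(2M4+M5)/6=1/35
t_q=13/4 → seg 2, τ=1/4; S=-4+29/70·τ+81/35·τ²+-51/70·τ³=-16859/4480

  seg 0: a=-1 b=-26/35 c=0 d=-9/140
  seg 1: a=-3 b=-53/35 c=-27/70 d=9/10
  seg 2: a=-4 b=29/70 c=81/35 d=-51/70
  seg 3: a=-2 b=20/7 c=9/70 d=-39/140
  seg 4: a=2 b=1/35 c=-54/35 d=18/35
S(13/4) = -16859/4480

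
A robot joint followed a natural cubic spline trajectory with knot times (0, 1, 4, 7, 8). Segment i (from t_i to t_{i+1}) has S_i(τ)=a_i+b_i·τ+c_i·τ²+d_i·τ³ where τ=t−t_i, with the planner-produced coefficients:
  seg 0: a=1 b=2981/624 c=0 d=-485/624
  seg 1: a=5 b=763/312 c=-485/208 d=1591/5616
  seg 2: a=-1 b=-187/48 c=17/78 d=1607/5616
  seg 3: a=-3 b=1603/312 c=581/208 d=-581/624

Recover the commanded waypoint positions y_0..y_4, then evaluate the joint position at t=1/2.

y_0 = S_0(0) = a_0 = 1
y_1 = S_1(0) = a_1 = 5
y_2 = S_2(0) = a_2 = -1
y_3 = S_3(0) = a_3 = -3
y_4 = S_3(1) = 4
t_q=1/2 is in segment 0 (τ=1/2); S_0(τ)=5477/1664

y_0=1 y_1=5 y_2=-1 y_3=-3 y_4=4
S(1/2) = 5477/1664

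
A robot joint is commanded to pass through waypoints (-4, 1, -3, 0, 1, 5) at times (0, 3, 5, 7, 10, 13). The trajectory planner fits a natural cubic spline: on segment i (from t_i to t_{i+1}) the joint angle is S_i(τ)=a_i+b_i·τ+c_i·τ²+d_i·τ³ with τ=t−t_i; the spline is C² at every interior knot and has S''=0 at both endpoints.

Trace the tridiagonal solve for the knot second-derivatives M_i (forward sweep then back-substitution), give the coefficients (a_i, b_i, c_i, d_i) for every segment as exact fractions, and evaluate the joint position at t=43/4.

Δ: Δ0=5/3, Δ1=-2, Δ2=3/2, Δ3=1/3, Δ4=4/3
row 1: diag=10, rhs=-22; c'=1/5, d'=-11/5
row 2: denom=8−2·1/5=38/5; d'=(21−2·-11/5)/(38/5)=127/38
row 3: denom=10−2·5/19=180/19; d'=(-7−2·127/38)/(180/19)=-13/9
row 4: denom=12−3·19/60=221/20; d'=(6−3·-13/9)/(221/20)=620/663
back: M4=620/663
back: M3=-13/9−19/60·620/663=-1154/663
back: M2=127/38−5/19·-1154/663=5039/1326
back: M1=-11/5−1/5·5039/1326=-3925/1326
M: M0=0, M1=-3925/1326, M2=5039/1326, M3=-1154/663, M4=620/663, M5=0
seg 0: a=-4, c=M0/2=0, d=(M1−M0)/(6·3)=-3925/23868, b=Δ0−h0·(2M0+M1)/6=8345/2652
seg 1: a=1, c=M1/2=-3925/2652, d=(M2−M1)/(6·2)=249/442, b=Δ1−h1·(2M1+M2)/6=-1715/1326
seg 2: a=-3, c=M2/2=5039/2652, d=(M3−M2)/(6·2)=-2449/5304, b=Δ2−h2·(2M2+M3)/6=-601/1326
seg 3: a=0, c=M3/2=-577/663, d=(M4−M3)/(6·3)=887/5967, b=Δ3−h3·(2M3+M4)/6=355/221
seg 4: a=1, c=M4/2=310/663, d=(M5−M4)/(6·3)=-310/5967, b=Δ4−h4·(2M4+M5)/6=88/221
t_q=43/4 → seg 4, τ=3/4; S=1+88/221·τ+310/663·τ²+-310/5967·τ³=10889/7072

  seg 0: a=-4 b=8345/2652 c=0 d=-3925/23868
  seg 1: a=1 b=-1715/1326 c=-3925/2652 d=249/442
  seg 2: a=-3 b=-601/1326 c=5039/2652 d=-2449/5304
  seg 3: a=0 b=355/221 c=-577/663 d=887/5967
  seg 4: a=1 b=88/221 c=310/663 d=-310/5967
S(43/4) = 10889/7072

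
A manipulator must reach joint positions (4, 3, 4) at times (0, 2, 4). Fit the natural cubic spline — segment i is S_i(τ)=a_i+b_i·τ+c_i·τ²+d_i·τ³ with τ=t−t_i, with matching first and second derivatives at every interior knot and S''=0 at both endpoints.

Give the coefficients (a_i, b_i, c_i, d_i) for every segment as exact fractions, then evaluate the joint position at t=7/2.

Δ: Δ0=-1/2, Δ1=1/2
row 1: diag=8, rhs=6; c'=1/4, d'=3/4
back: M1=3/4
M: M0=0, M1=3/4, M2=0
seg 0: a=4, c=M0/2=0, d=(M1−M0)/(6·2)=1/16, b=Δ0−h0·(2M0+M1)/6=-3/4
seg 1: a=3, c=M1/2=3/8, d=(M2−M1)/(6·2)=-1/16, b=Δ1−h1·(2M1+M2)/6=0
t_q=7/2 → seg 1, τ=3/2; S=3+0·τ+3/8·τ²+-1/16·τ³=465/128

  seg 0: a=4 b=-3/4 c=0 d=1/16
  seg 1: a=3 b=0 c=3/8 d=-1/16
S(7/2) = 465/128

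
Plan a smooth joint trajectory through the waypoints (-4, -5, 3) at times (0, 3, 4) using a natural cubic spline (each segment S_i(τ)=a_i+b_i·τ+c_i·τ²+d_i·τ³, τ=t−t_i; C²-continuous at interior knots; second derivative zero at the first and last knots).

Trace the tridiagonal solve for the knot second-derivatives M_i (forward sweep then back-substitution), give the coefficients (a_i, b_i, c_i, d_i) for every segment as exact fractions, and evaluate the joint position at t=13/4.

Δ: Δ0=-1/3, Δ1=8
row 1: diag=8, rhs=50; c'=1/8, d'=25/4
back: M1=25/4
M: M0=0, M1=25/4, M2=0
seg 0: a=-4, c=M0/2=0, d=(M1−M0)/(6·3)=25/72, b=Δ0−h0·(2M0+M1)/6=-83/24
seg 1: a=-5, c=M1/2=25/8, d=(M2−M1)/(6·1)=-25/24, b=Δ1−h1·(2M1+M2)/6=71/12
t_q=13/4 → seg 1, τ=1/4; S=-5+71/12·τ+25/8·τ²+-25/24·τ³=-1711/512

  seg 0: a=-4 b=-83/24 c=0 d=25/72
  seg 1: a=-5 b=71/12 c=25/8 d=-25/24
S(13/4) = -1711/512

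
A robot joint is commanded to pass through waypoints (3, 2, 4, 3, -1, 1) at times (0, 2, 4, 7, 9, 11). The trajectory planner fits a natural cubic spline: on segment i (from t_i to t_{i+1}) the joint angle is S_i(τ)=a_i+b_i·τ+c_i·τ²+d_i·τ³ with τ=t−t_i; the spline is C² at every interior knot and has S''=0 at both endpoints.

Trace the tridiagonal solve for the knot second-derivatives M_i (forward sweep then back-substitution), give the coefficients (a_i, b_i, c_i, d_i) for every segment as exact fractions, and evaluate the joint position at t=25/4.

Δ: Δ0=-1/2, Δ1=1, Δ2=-1/3, Δ3=-2, Δ4=1
row 1: diag=8, rhs=9; c'=1/4, d'=9/8
row 2: denom=10−2·1/4=19/2; d'=(-8−2·9/8)/(19/2)=-41/38
row 3: denom=10−3·6/19=172/19; d'=(-10−3·-41/38)/(172/19)=-257/344
row 4: denom=8−2·19/86=325/43; d'=(18−2·-257/344)/(325/43)=3353/1300
back: M4=3353/1300
back: M3=-257/344−19/86·3353/1300=-428/325
back: M2=-41/38−6/19·-428/325=-431/650
back: M1=9/8−1/4·-431/650=839/650
M: M0=0, M1=839/650, M2=-431/650, M3=-428/325, M4=3353/1300, M5=0
seg 0: a=3, c=M0/2=0, d=(M1−M0)/(6·2)=839/7800, b=Δ0−h0·(2M0+M1)/6=-907/975
seg 1: a=2, c=M1/2=839/1300, d=(M2−M1)/(6·2)=-127/780, b=Δ1−h1·(2M1+M2)/6=703/1950
seg 2: a=4, c=M2/2=-431/1300, d=(M3−M2)/(6·3)=-17/468, b=Δ2−h2·(2M2+M3)/6=1927/1950
seg 3: a=3, c=M3/2=-214/325, d=(M4−M3)/(6·2)=1013/3120, b=Δ3−h3·(2M3+M4)/6=-7729/3900
seg 4: a=-1, c=M4/2=3353/2600, d=(M5−M4)/(6·2)=-3353/15600, b=Δ4−h4·(2M4+M5)/6=-1403/1950
t_q=25/4 → seg 2, τ=9/4; S=4+1927/1950·τ+-431/1300·τ²+-17/468·τ³=343723/83200

  seg 0: a=3 b=-907/975 c=0 d=839/7800
  seg 1: a=2 b=703/1950 c=839/1300 d=-127/780
  seg 2: a=4 b=1927/1950 c=-431/1300 d=-17/468
  seg 3: a=3 b=-7729/3900 c=-214/325 d=1013/3120
  seg 4: a=-1 b=-1403/1950 c=3353/2600 d=-3353/15600
S(25/4) = 343723/83200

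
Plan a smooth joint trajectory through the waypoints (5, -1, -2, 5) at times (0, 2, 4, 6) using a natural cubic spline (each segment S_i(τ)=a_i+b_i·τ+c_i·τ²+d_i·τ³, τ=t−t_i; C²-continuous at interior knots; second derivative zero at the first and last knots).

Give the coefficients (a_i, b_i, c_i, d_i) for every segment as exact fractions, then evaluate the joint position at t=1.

Δ: Δ0=-3, Δ1=-1/2, Δ2=7/2
row 1: diag=8, rhs=15; c'=1/4, d'=15/8
row 2: denom=8−2·1/4=15/2; d'=(24−2·15/8)/(15/2)=27/10
back: M2=27/10
back: M1=15/8−1/4·27/10=6/5
M: M0=0, M1=6/5, M2=27/10, M3=0
seg 0: a=5, c=M0/2=0, d=(M1−M0)/(6·2)=1/10, b=Δ0−h0·(2M0+M1)/6=-17/5
seg 1: a=-1, c=M1/2=3/5, d=(M2−M1)/(6·2)=1/8, b=Δ1−h1·(2M1+M2)/6=-11/5
seg 2: a=-2, c=M2/2=27/20, d=(M3−M2)/(6·2)=-9/40, b=Δ2−h2·(2M2+M3)/6=17/10
t_q=1 → seg 0, τ=1; S=5+-17/5·τ+0·τ²+1/10·τ³=17/10

  seg 0: a=5 b=-17/5 c=0 d=1/10
  seg 1: a=-1 b=-11/5 c=3/5 d=1/8
  seg 2: a=-2 b=17/10 c=27/20 d=-9/40
S(1) = 17/10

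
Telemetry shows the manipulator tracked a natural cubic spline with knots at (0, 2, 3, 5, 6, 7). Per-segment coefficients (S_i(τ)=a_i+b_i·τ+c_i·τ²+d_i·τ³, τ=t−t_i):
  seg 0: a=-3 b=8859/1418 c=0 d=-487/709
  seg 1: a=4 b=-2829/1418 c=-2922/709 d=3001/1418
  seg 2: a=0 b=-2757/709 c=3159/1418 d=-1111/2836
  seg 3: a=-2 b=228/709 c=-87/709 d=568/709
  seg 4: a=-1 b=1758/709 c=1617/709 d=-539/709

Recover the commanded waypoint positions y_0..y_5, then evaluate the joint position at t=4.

y_0 = S_0(0) = a_0 = -3
y_1 = S_1(0) = a_1 = 4
y_2 = S_2(0) = a_2 = 0
y_3 = S_3(0) = a_3 = -2
y_4 = S_4(0) = a_4 = -1
y_5 = S_4(1) = 3
t_q=4 is in segment 2 (τ=1); S_2(τ)=-5821/2836

y_0=-3 y_1=4 y_2=0 y_3=-2 y_4=-1 y_5=3
S(4) = -5821/2836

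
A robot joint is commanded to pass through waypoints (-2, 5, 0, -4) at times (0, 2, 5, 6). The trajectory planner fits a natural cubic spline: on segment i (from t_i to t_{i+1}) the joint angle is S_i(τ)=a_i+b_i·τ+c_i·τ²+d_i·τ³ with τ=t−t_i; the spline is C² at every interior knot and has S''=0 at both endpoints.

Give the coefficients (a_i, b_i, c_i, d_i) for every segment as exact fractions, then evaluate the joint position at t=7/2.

Δ: Δ0=7/2, Δ1=-5/3, Δ2=-4
row 1: diag=10, rhs=-31; c'=3/10, d'=-31/10
row 2: denom=8−3·3/10=71/10; d'=(-14−3·-31/10)/(71/10)=-47/71
back: M2=-47/71
back: M1=-31/10−3/10·-47/71=-206/71
M: M0=0, M1=-206/71, M2=-47/71, M3=0
seg 0: a=-2, c=M0/2=0, d=(M1−M0)/(6·2)=-103/426, b=Δ0−h0·(2M0+M1)/6=1903/426
seg 1: a=5, c=M1/2=-103/71, d=(M2−M1)/(6·3)=53/426, b=Δ1−h1·(2M1+M2)/6=667/426
seg 2: a=0, c=M2/2=-47/142, d=(M3−M2)/(6·1)=47/426, b=Δ2−h2·(2M2+M3)/6=-805/213
t_q=7/2 → seg 1, τ=3/2; S=5+667/426·τ+-103/71·τ²+53/426·τ³=5117/1136

  seg 0: a=-2 b=1903/426 c=0 d=-103/426
  seg 1: a=5 b=667/426 c=-103/71 d=53/426
  seg 2: a=0 b=-805/213 c=-47/142 d=47/426
S(7/2) = 5117/1136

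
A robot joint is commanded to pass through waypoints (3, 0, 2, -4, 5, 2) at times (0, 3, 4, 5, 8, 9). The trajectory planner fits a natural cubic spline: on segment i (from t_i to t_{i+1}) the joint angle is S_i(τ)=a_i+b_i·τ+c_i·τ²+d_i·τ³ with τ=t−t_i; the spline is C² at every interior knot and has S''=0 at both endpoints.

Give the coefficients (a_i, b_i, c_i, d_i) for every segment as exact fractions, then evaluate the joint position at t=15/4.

  seg 0: a=3 b=-1713/547 c=0 d=1166/4923
  seg 1: a=0 b=1785/547 c=1166/547 d=-1857/547
  seg 2: a=2 b=-1454/547 c=-4405/547 d=2577/547
  seg 3: a=-4 b=-2533/547 c=3326/547 d=-5804/4923
  seg 4: a=5 b=11/547 c=-2478/547 d=826/547
S(15/4) = 77517/35008

Δ: Δ0=-1, Δ1=2, Δ2=-6, Δ3=3, Δ4=-3
row 1: diag=8, rhs=18; c'=1/8, d'=9/4
row 2: denom=4−1·1/8=31/8; d'=(-48−1·9/4)/(31/8)=-402/31
row 3: denom=8−1·8/31=240/31; d'=(54−1·-402/31)/(240/31)=173/20
row 4: denom=8−3·31/80=547/80; d'=(-36−3·173/20)/(547/80)=-4956/547
back: M4=-4956/547
back: M3=173/20−31/80·-4956/547=6652/547
back: M2=-402/31−8/31·6652/547=-8810/547
back: M1=9/4−1/8·-8810/547=2332/547
M: M0=0, M1=2332/547, M2=-8810/547, M3=6652/547, M4=-4956/547, M5=0
seg 0: a=3, c=M0/2=0, d=(M1−M0)/(6·3)=1166/4923, b=Δ0−h0·(2M0+M1)/6=-1713/547
seg 1: a=0, c=M1/2=1166/547, d=(M2−M1)/(6·1)=-1857/547, b=Δ1−h1·(2M1+M2)/6=1785/547
seg 2: a=2, c=M2/2=-4405/547, d=(M3−M2)/(6·1)=2577/547, b=Δ2−h2·(2M2+M3)/6=-1454/547
seg 3: a=-4, c=M3/2=3326/547, d=(M4−M3)/(6·3)=-5804/4923, b=Δ3−h3·(2M3+M4)/6=-2533/547
seg 4: a=5, c=M4/2=-2478/547, d=(M5−M4)/(6·1)=826/547, b=Δ4−h4·(2M4+M5)/6=11/547
t_q=15/4 → seg 1, τ=3/4; S=0+1785/547·τ+1166/547·τ²+-1857/547·τ³=77517/35008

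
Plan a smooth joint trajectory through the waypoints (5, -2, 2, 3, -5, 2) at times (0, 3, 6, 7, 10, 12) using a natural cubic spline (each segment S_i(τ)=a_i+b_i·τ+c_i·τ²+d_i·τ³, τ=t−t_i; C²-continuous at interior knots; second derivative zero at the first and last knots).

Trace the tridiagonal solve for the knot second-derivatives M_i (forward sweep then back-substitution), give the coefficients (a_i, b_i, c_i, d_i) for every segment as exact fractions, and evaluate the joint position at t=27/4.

Δ: Δ0=-7/3, Δ1=4/3, Δ2=1, Δ3=-8/3, Δ4=7/2
row 1: diag=12, rhs=22; c'=1/4, d'=11/6
row 2: denom=8−3·1/4=29/4; d'=(-2−3·11/6)/(29/4)=-30/29
row 3: denom=8−1·4/29=228/29; d'=(-22−1·-30/29)/(228/29)=-8/3
row 4: denom=10−3·29/76=673/76; d'=(37−3·-8/3)/(673/76)=3420/673
back: M4=3420/673
back: M3=-8/3−29/76·3420/673=-9299/2019
back: M2=-30/29−4/29·-9299/2019=-806/2019
back: M1=11/6−1/4·-806/2019=1301/673
M: M0=0, M1=1301/673, M2=-806/2019, M3=-9299/2019, M4=3420/673, M5=0
seg 0: a=5, c=M0/2=0, d=(M1−M0)/(6·3)=1301/12114, b=Δ0−h0·(2M0+M1)/6=-13325/4038
seg 1: a=-2, c=M1/2=1301/1346, d=(M2−M1)/(6·3)=-4709/36342, b=Δ1−h1·(2M1+M2)/6=-808/2019
seg 2: a=2, c=M2/2=-403/2019, d=(M3−M2)/(6·1)=-2831/4038, b=Δ2−h2·(2M2+M3)/6=7675/4038
seg 3: a=3, c=M3/2=-9299/4038, d=(M4−M3)/(6·3)=19559/36342, b=Δ3−h3·(2M3+M4)/6=-405/673
seg 4: a=-5, c=M4/2=1710/673, d=(M5−M4)/(6·2)=-285/673, b=Δ4−h4·(2M4+M5)/6=151/1346
t_q=27/4 → seg 2, τ=3/4; S=2+7675/4038·τ+-403/2019·τ²+-2831/4038·τ³=259937/86144

  seg 0: a=5 b=-13325/4038 c=0 d=1301/12114
  seg 1: a=-2 b=-808/2019 c=1301/1346 d=-4709/36342
  seg 2: a=2 b=7675/4038 c=-403/2019 d=-2831/4038
  seg 3: a=3 b=-405/673 c=-9299/4038 d=19559/36342
  seg 4: a=-5 b=151/1346 c=1710/673 d=-285/673
S(27/4) = 259937/86144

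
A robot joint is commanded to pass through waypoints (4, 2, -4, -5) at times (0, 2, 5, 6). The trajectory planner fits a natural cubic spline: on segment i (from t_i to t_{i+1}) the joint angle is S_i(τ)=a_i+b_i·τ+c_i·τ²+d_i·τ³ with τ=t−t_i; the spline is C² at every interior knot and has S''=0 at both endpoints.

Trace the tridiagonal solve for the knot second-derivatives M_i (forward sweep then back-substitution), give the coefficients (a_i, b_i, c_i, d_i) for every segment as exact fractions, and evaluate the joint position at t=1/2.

  seg 0: a=4 b=-49/71 c=0 d=-11/142
  seg 1: a=2 b=-115/71 c=-33/71 d=8/71
  seg 2: a=-4 b=-97/71 c=39/71 d=-13/71
S(1/2) = 4141/1136

Δ: Δ0=-1, Δ1=-2, Δ2=-1
row 1: diag=10, rhs=-6; c'=3/10, d'=-3/5
row 2: denom=8−3·3/10=71/10; d'=(6−3·-3/5)/(71/10)=78/71
back: M2=78/71
back: M1=-3/5−3/10·78/71=-66/71
M: M0=0, M1=-66/71, M2=78/71, M3=0
seg 0: a=4, c=M0/2=0, d=(M1−M0)/(6·2)=-11/142, b=Δ0−h0·(2M0+M1)/6=-49/71
seg 1: a=2, c=M1/2=-33/71, d=(M2−M1)/(6·3)=8/71, b=Δ1−h1·(2M1+M2)/6=-115/71
seg 2: a=-4, c=M2/2=39/71, d=(M3−M2)/(6·1)=-13/71, b=Δ2−h2·(2M2+M3)/6=-97/71
t_q=1/2 → seg 0, τ=1/2; S=4+-49/71·τ+0·τ²+-11/142·τ³=4141/1136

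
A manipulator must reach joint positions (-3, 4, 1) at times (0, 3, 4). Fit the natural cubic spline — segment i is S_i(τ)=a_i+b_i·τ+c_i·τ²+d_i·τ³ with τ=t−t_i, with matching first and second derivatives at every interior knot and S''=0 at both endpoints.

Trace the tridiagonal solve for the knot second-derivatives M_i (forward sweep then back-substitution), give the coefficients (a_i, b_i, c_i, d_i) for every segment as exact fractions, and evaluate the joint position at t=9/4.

  seg 0: a=-3 b=13/3 c=0 d=-2/9
  seg 1: a=4 b=-5/3 c=-2 d=2/3
S(9/4) = 135/32

Δ: Δ0=7/3, Δ1=-3
row 1: diag=8, rhs=-32; c'=1/8, d'=-4
back: M1=-4
M: M0=0, M1=-4, M2=0
seg 0: a=-3, c=M0/2=0, d=(M1−M0)/(6·3)=-2/9, b=Δ0−h0·(2M0+M1)/6=13/3
seg 1: a=4, c=M1/2=-2, d=(M2−M1)/(6·1)=2/3, b=Δ1−h1·(2M1+M2)/6=-5/3
t_q=9/4 → seg 0, τ=9/4; S=-3+13/3·τ+0·τ²+-2/9·τ³=135/32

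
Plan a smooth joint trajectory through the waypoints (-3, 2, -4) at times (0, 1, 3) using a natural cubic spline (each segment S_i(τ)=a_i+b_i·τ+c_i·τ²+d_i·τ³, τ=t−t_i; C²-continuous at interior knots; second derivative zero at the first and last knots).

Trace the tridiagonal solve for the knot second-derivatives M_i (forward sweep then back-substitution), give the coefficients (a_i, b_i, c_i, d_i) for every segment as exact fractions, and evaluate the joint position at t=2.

  seg 0: a=-3 b=19/3 c=0 d=-4/3
  seg 1: a=2 b=7/3 c=-4 d=2/3
S(2) = 1

Δ: Δ0=5, Δ1=-3
row 1: diag=6, rhs=-48; c'=1/3, d'=-8
back: M1=-8
M: M0=0, M1=-8, M2=0
seg 0: a=-3, c=M0/2=0, d=(M1−M0)/(6·1)=-4/3, b=Δ0−h0·(2M0+M1)/6=19/3
seg 1: a=2, c=M1/2=-4, d=(M2−M1)/(6·2)=2/3, b=Δ1−h1·(2M1+M2)/6=7/3
t_q=2 → seg 1, τ=1; S=2+7/3·τ+-4·τ²+2/3·τ³=1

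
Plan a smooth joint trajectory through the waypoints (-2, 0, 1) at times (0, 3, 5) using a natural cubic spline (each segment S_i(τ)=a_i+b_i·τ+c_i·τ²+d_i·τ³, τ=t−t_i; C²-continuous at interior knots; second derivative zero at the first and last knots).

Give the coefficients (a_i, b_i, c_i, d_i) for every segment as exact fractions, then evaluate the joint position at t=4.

Δ: Δ0=2/3, Δ1=1/2
row 1: diag=10, rhs=-1; c'=1/5, d'=-1/10
back: M1=-1/10
M: M0=0, M1=-1/10, M2=0
seg 0: a=-2, c=M0/2=0, d=(M1−M0)/(6·3)=-1/180, b=Δ0−h0·(2M0+M1)/6=43/60
seg 1: a=0, c=M1/2=-1/20, d=(M2−M1)/(6·2)=1/120, b=Δ1−h1·(2M1+M2)/6=17/30
t_q=4 → seg 1, τ=1; S=0+17/30·τ+-1/20·τ²+1/120·τ³=21/40

  seg 0: a=-2 b=43/60 c=0 d=-1/180
  seg 1: a=0 b=17/30 c=-1/20 d=1/120
S(4) = 21/40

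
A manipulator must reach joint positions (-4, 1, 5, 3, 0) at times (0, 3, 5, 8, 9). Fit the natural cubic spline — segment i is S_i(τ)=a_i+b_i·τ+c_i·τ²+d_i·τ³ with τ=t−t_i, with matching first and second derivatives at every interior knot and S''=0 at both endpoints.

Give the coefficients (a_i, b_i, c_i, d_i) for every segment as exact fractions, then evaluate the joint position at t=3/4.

  seg 0: a=-4 b=973/678 c=0 d=157/6102
  seg 1: a=1 b=722/339 c=157/678 d=-67/452
  seg 2: a=5 b=433/339 c=-223/339 d=10/3051
  seg 3: a=3 b=-875/339 c=-71/113 d=71/339
S(3/4) = -42131/14464

Δ: Δ0=5/3, Δ1=2, Δ2=-2/3, Δ3=-3
row 1: diag=10, rhs=2; c'=1/5, d'=1/5
row 2: denom=10−2·1/5=48/5; d'=(-16−2·1/5)/(48/5)=-41/24
row 3: denom=8−3·5/16=113/16; d'=(-14−3·-41/24)/(113/16)=-142/113
back: M3=-142/113
back: M2=-41/24−5/16·-142/113=-446/339
back: M1=1/5−1/5·-446/339=157/339
M: M0=0, M1=157/339, M2=-446/339, M3=-142/113, M4=0
seg 0: a=-4, c=M0/2=0, d=(M1−M0)/(6·3)=157/6102, b=Δ0−h0·(2M0+M1)/6=973/678
seg 1: a=1, c=M1/2=157/678, d=(M2−M1)/(6·2)=-67/452, b=Δ1−h1·(2M1+M2)/6=722/339
seg 2: a=5, c=M2/2=-223/339, d=(M3−M2)/(6·3)=10/3051, b=Δ2−h2·(2M2+M3)/6=433/339
seg 3: a=3, c=M3/2=-71/113, d=(M4−M3)/(6·1)=71/339, b=Δ3−h3·(2M3+M4)/6=-875/339
t_q=3/4 → seg 0, τ=3/4; S=-4+973/678·τ+0·τ²+157/6102·τ³=-42131/14464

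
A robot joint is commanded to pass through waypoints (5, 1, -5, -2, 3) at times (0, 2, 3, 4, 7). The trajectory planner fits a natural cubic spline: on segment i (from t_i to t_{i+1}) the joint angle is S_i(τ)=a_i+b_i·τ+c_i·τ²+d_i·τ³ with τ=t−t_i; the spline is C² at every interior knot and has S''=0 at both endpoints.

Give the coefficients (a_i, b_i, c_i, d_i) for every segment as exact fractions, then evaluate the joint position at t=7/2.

Δ: Δ0=-2, Δ1=-6, Δ2=3, Δ3=5/3
row 1: diag=6, rhs=-24; c'=1/6, d'=-4
row 2: denom=4−1·1/6=23/6; d'=(54−1·-4)/(23/6)=348/23
row 3: denom=8−1·6/23=178/23; d'=(-8−1·348/23)/(178/23)=-266/89
back: M3=-266/89
back: M2=348/23−6/23·-266/89=1416/89
back: M1=-4−1/6·1416/89=-592/89
M: M0=0, M1=-592/89, M2=1416/89, M3=-266/89, M4=0
seg 0: a=5, c=M0/2=0, d=(M1−M0)/(6·2)=-148/267, b=Δ0−h0·(2M0+M1)/6=58/267
seg 1: a=1, c=M1/2=-296/89, d=(M2−M1)/(6·1)=1004/267, b=Δ1−h1·(2M1+M2)/6=-1718/267
seg 2: a=-5, c=M2/2=708/89, d=(M3−M2)/(6·1)=-841/267, b=Δ2−h2·(2M2+M3)/6=-482/267
seg 3: a=-2, c=M3/2=-133/89, d=(M4−M3)/(6·3)=133/801, b=Δ3−h3·(2M3+M4)/6=1243/267
t_q=7/2 → seg 2, τ=1/2; S=-5+-482/267·τ+708/89·τ²+-841/267·τ³=-3067/712

  seg 0: a=5 b=58/267 c=0 d=-148/267
  seg 1: a=1 b=-1718/267 c=-296/89 d=1004/267
  seg 2: a=-5 b=-482/267 c=708/89 d=-841/267
  seg 3: a=-2 b=1243/267 c=-133/89 d=133/801
S(7/2) = -3067/712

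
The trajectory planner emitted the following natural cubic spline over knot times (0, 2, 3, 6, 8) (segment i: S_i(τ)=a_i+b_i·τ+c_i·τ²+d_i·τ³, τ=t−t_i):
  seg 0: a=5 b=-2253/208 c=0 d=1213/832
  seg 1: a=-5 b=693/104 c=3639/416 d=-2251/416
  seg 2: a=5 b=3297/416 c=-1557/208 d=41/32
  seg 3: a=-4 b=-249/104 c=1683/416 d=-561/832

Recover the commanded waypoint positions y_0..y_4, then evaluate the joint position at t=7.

y_0=5 y_1=-5 y_2=5 y_3=-4 y_4=2
S(7) = -2515/832

y_0 = S_0(0) = a_0 = 5
y_1 = S_1(0) = a_1 = -5
y_2 = S_2(0) = a_2 = 5
y_3 = S_3(0) = a_3 = -4
y_4 = S_3(2) = 2
t_q=7 is in segment 3 (τ=1); S_3(τ)=-2515/832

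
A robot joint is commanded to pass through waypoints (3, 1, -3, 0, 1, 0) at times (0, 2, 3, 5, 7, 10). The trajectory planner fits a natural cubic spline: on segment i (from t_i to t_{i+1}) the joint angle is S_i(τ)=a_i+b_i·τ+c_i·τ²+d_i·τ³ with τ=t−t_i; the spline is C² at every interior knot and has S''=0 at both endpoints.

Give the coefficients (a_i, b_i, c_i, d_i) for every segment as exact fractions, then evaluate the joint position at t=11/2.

  seg 0: a=3 b=709/1815 c=0 d=-631/1815
  seg 1: a=1 b=-6863/1815 c=-1262/605 d=3389/1815
  seg 2: a=-3 b=-388/165 c=2127/605 d=-11543/14520
  seg 3: a=0 b=7883/3630 c=-607/484 d=3037/14520
  seg 4: a=1 b=-608/1815 c=1/1210 d=-1/10890
S(11/2) = 6183/7744

Δ: Δ0=-1, Δ1=-4, Δ2=3/2, Δ3=1/2, Δ4=-1/3
row 1: diag=6, rhs=-18; c'=1/6, d'=-3
row 2: denom=6−1·1/6=35/6; d'=(33−1·-3)/(35/6)=216/35
row 3: denom=8−2·12/35=256/35; d'=(-6−2·216/35)/(256/35)=-321/128
row 4: denom=10−2·35/128=605/64; d'=(-5−2·-321/128)/(605/64)=1/605
back: M4=1/605
back: M3=-321/128−35/128·1/605=-607/242
back: M2=216/35−12/35·-607/242=4254/605
back: M1=-3−1/6·4254/605=-2524/605
M: M0=0, M1=-2524/605, M2=4254/605, M3=-607/242, M4=1/605, M5=0
seg 0: a=3, c=M0/2=0, d=(M1−M0)/(6·2)=-631/1815, b=Δ0−h0·(2M0+M1)/6=709/1815
seg 1: a=1, c=M1/2=-1262/605, d=(M2−M1)/(6·1)=3389/1815, b=Δ1−h1·(2M1+M2)/6=-6863/1815
seg 2: a=-3, c=M2/2=2127/605, d=(M3−M2)/(6·2)=-11543/14520, b=Δ2−h2·(2M2+M3)/6=-388/165
seg 3: a=0, c=M3/2=-607/484, d=(M4−M3)/(6·2)=3037/14520, b=Δ3−h3·(2M3+M4)/6=7883/3630
seg 4: a=1, c=M4/2=1/1210, d=(M5−M4)/(6·3)=-1/10890, b=Δ4−h4·(2M4+M5)/6=-608/1815
t_q=11/2 → seg 3, τ=1/2; S=0+7883/3630·τ+-607/484·τ²+3037/14520·τ³=6183/7744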